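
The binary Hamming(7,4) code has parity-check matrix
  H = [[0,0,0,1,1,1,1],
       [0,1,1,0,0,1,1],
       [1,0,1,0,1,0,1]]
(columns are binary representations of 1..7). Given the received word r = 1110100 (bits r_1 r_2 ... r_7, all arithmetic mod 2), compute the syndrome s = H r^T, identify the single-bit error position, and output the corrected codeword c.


s = (1, 0, 1)^T, error position = 5, corrected codeword c = 1110000

Compute s = H r^T mod 2 one row at a time:
  s_1 = 0 + 1 + 0 + 0 = 1 ≡ 1 (mod 2).
  s_2 = 1 + 1 + 0 + 0 = 2 ≡ 0 (mod 2).
  s_3 = 1 + 1 + 1 + 0 = 3 ≡ 1 (mod 2).
s = (1, 0, 1)^T — this equals column 5 of H (binary 101), so error is at position 5.
Correct: flip bit 5 of r = 1110100 to get c = 1110000.


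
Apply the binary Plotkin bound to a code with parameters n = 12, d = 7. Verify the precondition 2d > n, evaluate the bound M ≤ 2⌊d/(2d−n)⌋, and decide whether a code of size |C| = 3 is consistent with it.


Plotkin bound M ≤ 6; given |C| = 3 ≤ bound (satisfied).

Check applicability: 2d = 14, n = 12.
2d − n = 2 > 0, so Plotkin applies.
Compute d/(2d−n) = 7/2 ≈ 3.5000.
⌊d/(2d−n)⌋ = 3.
Plotkin bound: M ≤ 2·3 = 6.
Given |C| = 3, check: satisfied.
This |C| is below the Plotkin bound.


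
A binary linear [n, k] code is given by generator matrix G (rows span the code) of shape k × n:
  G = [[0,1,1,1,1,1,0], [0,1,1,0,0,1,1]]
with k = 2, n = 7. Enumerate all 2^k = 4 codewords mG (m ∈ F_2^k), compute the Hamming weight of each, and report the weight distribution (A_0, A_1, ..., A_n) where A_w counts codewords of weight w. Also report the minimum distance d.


Weight distribution: A_0 = 1, A_3 = 1, A_4 = 1, A_5 = 1. Minimum distance d = 3.

Enumerate all 2^2 = 4 messages m ∈ F_2^2.
For each, compute codeword c = mG in F_2^7, then tally its weight.
  m = 00 → c = 0000000, weight = 0.
  m = 10 → c = 0111110, weight = 5.
  m = 01 → c = 0110011, weight = 4.
  m = 11 → c = 0001101, weight = 3.
Tally weights:
  weight 0: 1 codewords.
  weight 3: 1 codewords.
  weight 4: 1 codewords.
  weight 5: 1 codewords.
Minimum distance d = smallest w > 0 with A_w > 0 = 3.
Sanity: Σ A_w = 4 = 2^2 = 4 ✓.


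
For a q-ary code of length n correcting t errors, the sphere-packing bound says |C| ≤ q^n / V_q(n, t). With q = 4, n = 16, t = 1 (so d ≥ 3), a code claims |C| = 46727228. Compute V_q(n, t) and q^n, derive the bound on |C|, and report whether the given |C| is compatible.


V_q(n, t) = 49, q^n = 4294967296, Hamming bound = 87652393, |C| = 46727228 ≤ bound (satisfied).

Step 1: Compute V_q(n, t) = Σ_{j=0}^1 C(n, j) (q−1)^j.
  j = 0: C(16,0)·(3)^0 = 1·1 = 1.
  j = 1: C(16,1)·(3)^1 = 16·3 = 48.
  V_q(n, t) = 1 + 48 = 49.
Step 2: q^n = 4^16 = 4294967296.
Step 3: Hamming bound ⌊q^n / V_q(n,t)⌋ = ⌊4294967296/49⌋ = 87652393.
Step 4: Compare |C| = 46727228 to 87652393: satisfied.
The claimed |C| lies below the Hamming bound.


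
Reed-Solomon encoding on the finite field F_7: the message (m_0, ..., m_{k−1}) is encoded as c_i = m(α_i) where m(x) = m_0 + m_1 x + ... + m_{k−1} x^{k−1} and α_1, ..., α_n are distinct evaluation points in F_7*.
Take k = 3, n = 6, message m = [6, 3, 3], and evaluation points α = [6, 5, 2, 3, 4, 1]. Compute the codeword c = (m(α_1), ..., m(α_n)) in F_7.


c = [6, 5, 3, 0, 3, 5]

Message polynomial: m(x) = 6 + 3·x + 3·x^2 (mod 7).
For each evaluation point α_i, compute m(α_i) mod 7:
  α_1 = 6: Horner steps 3 → 0 → 6, so m(6) = 6.
  α_2 = 5: Horner steps 3 → 4 → 5, so m(5) = 5.
  α_3 = 2: Horner steps 3 → 2 → 3, so m(2) = 3.
  α_4 = 3: Horner steps 3 → 5 → 0, so m(3) = 0.
  α_5 = 4: Horner steps 3 → 1 → 3, so m(4) = 3.
  α_6 = 1: Horner steps 3 → 6 → 5, so m(1) = 5.
Codeword c = [6, 5, 3, 0, 3, 5] ∈ F_7^6.


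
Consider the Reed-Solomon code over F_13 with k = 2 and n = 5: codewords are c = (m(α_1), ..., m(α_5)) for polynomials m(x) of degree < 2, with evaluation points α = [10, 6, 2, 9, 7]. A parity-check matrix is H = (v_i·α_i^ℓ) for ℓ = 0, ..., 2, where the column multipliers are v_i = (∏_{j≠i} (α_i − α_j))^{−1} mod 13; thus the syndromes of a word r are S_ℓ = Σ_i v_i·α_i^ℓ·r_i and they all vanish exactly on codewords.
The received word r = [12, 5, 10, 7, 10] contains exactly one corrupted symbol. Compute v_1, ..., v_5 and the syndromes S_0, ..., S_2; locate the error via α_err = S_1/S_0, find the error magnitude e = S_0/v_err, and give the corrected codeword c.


S = (6, 12, 11), error at position 3, error magnitude e = 12, c = [12, 5, 11, 7, 10].

Step 1: column multipliers v_i = (∏_{j≠i}(α_i − α_j))^{−1} mod 13.
  i = 1 (α = 10): (10−6)(10−2)(10−9)(10−7) = 4·8·1·3 = 96 ≡ 5, so v_1 = 5^{−1} = 8 (mod 13).
  i = 2 (α = 6): (6−10)(6−2)(6−9)(6−7) = (−4)·4·(−3)·(−1) = −48 ≡ 4, so v_2 = 4^{−1} = 10 (mod 13).
  i = 3 (α = 2): (2−10)(2−6)(2−9)(2−7) = (−8)·(−4)·(−7)·(−5) = 1120 ≡ 2, so v_3 = 2^{−1} = 7 (mod 13).
  i = 4 (α = 9): (9−10)(9−6)(9−2)(9−7) = (−1)·3·7·2 = −42 ≡ 10, so v_4 = 10^{−1} = 4 (mod 13).
  i = 5 (α = 7): (7−10)(7−6)(7−2)(7−9) = (−3)·1·5·(−2) = 30 ≡ 4, so v_5 = 4^{−1} = 10 (mod 13).
  v = [8, 10, 7, 4, 10].
Step 2: syndromes of r = [12, 5, 10, 7, 10] (all sums mod 13).
  S_0 = Σ v_i r_i = 8·12 + 10·5 + 7·10 + 4·7 + 10·10 = 344 ≡ 6.
  S_1 = Σ v_i α_i r_i = 8·10·12 + 10·6·5 + 7·2·10 + 4·9·7 + 10·7·10 = 2352 ≡ 12.
  α_i^2 mod 13 = [9, 10, 4, 3, 10].
  S_2 = Σ v_i α_i^2 r_i = 8·9·12 + 10·10·5 + 7·4·10 + 4·3·7 + 10·10·10 = 2728 ≡ 11.
  S = (6, 12, 11) ≠ 0, so r is not a codeword (an error is present).
Step 3: locate the error. For a single error e at position i, S_ℓ = v_i·e·α_i^ℓ, so α_err = S_1/S_0.
  S_0^{−1} = 6^{−1} = 11 (mod 13), so α_err = 12·11 = 132 ≡ 2 = α_3. Error position i = 3.
  Consistency check: S_2/S_1 = 11·12 = 132 ≡ 2 = α_err ✓ (single-error assumption holds).
Step 4: error magnitude e = S_0/v_3 = S_0·∏_{j≠3}(α_3 − α_j) = 6·2 = 12 ≡ 12 (mod 13).
Step 5: correct position 3: c_3 = r_3 − e = 10 − 12 ≡ 11 (mod 13). Hence c = [12, 5, 11, 7, 10].
  Check: interpolating c through the α_i gives m(x) = 1 + 5·x (degree < 2) with m(α_i) = c_i for every i, so c is indeed a codeword.


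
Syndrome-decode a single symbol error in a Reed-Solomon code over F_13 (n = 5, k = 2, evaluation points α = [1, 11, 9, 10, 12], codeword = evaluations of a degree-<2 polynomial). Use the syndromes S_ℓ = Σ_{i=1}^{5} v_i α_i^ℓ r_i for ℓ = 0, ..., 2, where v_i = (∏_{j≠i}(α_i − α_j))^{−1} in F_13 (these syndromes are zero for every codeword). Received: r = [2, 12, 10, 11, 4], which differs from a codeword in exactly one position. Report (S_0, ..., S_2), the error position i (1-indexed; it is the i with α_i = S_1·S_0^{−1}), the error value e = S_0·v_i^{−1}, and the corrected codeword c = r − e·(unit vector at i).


S = (4, 9, 4), error at position 5, error magnitude e = 4, c = [2, 12, 10, 11, 0].

Step 1: column multipliers v_i = (∏_{j≠i}(α_i − α_j))^{−1} mod 13.
  i = 1 (α = 1): (1−11)(1−9)(1−10)(1−12) = (−10)·(−8)·(−9)·(−11) = 7920 ≡ 3, so v_1 = 3^{−1} = 9 (mod 13).
  i = 2 (α = 11): (11−1)(11−9)(11−10)(11−12) = 10·2·1·(−1) = −20 ≡ 6, so v_2 = 6^{−1} = 11 (mod 13).
  i = 3 (α = 9): (9−1)(9−11)(9−10)(9−12) = 8·(−2)·(−1)·(−3) = −48 ≡ 4, so v_3 = 4^{−1} = 10 (mod 13).
  i = 4 (α = 10): (10−1)(10−11)(10−9)(10−12) = 9·(−1)·1·(−2) = 18 ≡ 5, so v_4 = 5^{−1} = 8 (mod 13).
  i = 5 (α = 12): (12−1)(12−11)(12−9)(12−10) = 11·1·3·2 = 66 ≡ 1, so v_5 = 1^{−1} = 1 (mod 13).
  v = [9, 11, 10, 8, 1].
Step 2: syndromes of r = [2, 12, 10, 11, 4] (all sums mod 13).
  S_0 = Σ v_i r_i = 9·2 + 11·12 + 10·10 + 8·11 + 1·4 = 342 ≡ 4.
  S_1 = Σ v_i α_i r_i = 9·1·2 + 11·11·12 + 10·9·10 + 8·10·11 + 1·12·4 = 3298 ≡ 9.
  α_i^2 mod 13 = [1, 4, 3, 9, 1].
  S_2 = Σ v_i α_i^2 r_i = 9·1·2 + 11·4·12 + 10·3·10 + 8·9·11 + 1·1·4 = 1642 ≡ 4.
  S = (4, 9, 4) ≠ 0, so r is not a codeword (an error is present).
Step 3: locate the error. For a single error e at position i, S_ℓ = v_i·e·α_i^ℓ, so α_err = S_1/S_0.
  S_0^{−1} = 4^{−1} = 10 (mod 13), so α_err = 9·10 = 90 ≡ 12 = α_5. Error position i = 5.
  Consistency check: S_2/S_1 = 4·3 = 12 ≡ 12 = α_err ✓ (single-error assumption holds).
Step 4: error magnitude e = S_0/v_5 = S_0·∏_{j≠5}(α_5 − α_j) = 4·1 = 4 ≡ 4 (mod 13).
Step 5: correct position 5: c_5 = r_5 − e = 4 − 4 ≡ 0 (mod 13). Hence c = [2, 12, 10, 11, 0].
  Check: interpolating c through the α_i gives m(x) = 1 + 1·x (degree < 2) with m(α_i) = c_i for every i, so c is indeed a codeword.


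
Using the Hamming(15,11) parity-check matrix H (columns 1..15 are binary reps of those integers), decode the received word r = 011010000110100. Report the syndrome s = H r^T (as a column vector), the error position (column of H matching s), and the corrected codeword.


s = (1, 0, 0, 0)^T, error position = 8, corrected codeword c = 011010010110100

Compute s = H r^T mod 2 one row at a time:
  s_1 = 0 + 0 + 1 + 1 + 0 + 1 + 0 + 0 = 3 ≡ 1 (mod 2).
  s_2 = 0 + 1 + 0 + 0 + 0 + 1 + 0 + 0 = 2 ≡ 0 (mod 2).
  s_3 = 1 + 1 + 0 + 0 + 1 + 1 + 0 + 0 = 4 ≡ 0 (mod 2).
  s_4 = 0 + 1 + 1 + 0 + 0 + 1 + 1 + 0 = 4 ≡ 0 (mod 2).
s = (1, 0, 0, 0)^T — this equals column 8 of H (binary 1000), so error is at position 8.
Correct: flip bit 8 of r = 011010000110100 to get c = 011010010110100.


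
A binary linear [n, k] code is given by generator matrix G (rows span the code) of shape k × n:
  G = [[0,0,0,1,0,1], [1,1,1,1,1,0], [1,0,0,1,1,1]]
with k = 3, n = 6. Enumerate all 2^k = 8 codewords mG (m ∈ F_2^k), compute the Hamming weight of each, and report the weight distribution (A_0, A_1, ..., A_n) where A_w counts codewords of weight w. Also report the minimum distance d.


Weight distribution: A_0 = 1, A_2 = 2, A_3 = 2, A_4 = 1, A_5 = 2. Minimum distance d = 2.

Enumerate all 2^3 = 8 messages m ∈ F_2^3.
For each, compute codeword c = mG in F_2^6, then tally its weight.
  m = 000 → c = 000000, weight = 0.
  m = 100 → c = 000101, weight = 2.
  m = 010 → c = 111110, weight = 5.
  m = 110 → c = 111011, weight = 5.
  m = 001 → c = 100111, weight = 4.
  m = 101 → c = 100010, weight = 2.
  m = 011 → c = 011001, weight = 3.
  m = 111 → c = 011100, weight = 3.
Tally weights:
  weight 0: 1 codewords.
  weight 2: 2 codewords.
  weight 3: 2 codewords.
  weight 4: 1 codewords.
  weight 5: 2 codewords.
Minimum distance d = smallest w > 0 with A_w > 0 = 2.
Sanity: Σ A_w = 8 = 2^3 = 8 ✓.


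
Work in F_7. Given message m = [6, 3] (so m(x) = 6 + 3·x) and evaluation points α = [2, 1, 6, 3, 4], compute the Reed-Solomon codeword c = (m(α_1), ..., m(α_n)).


c = [5, 2, 3, 1, 4]

Message polynomial: m(x) = 6 + 3·x (mod 7).
For each evaluation point α_i, compute m(α_i) mod 7:
  α_1 = 2: Horner steps 3 → 5, so m(2) = 5.
  α_2 = 1: Horner steps 3 → 2, so m(1) = 2.
  α_3 = 6: Horner steps 3 → 3, so m(6) = 3.
  α_4 = 3: Horner steps 3 → 1, so m(3) = 1.
  α_5 = 4: Horner steps 3 → 4, so m(4) = 4.
Codeword c = [5, 2, 3, 1, 4] ∈ F_7^5.


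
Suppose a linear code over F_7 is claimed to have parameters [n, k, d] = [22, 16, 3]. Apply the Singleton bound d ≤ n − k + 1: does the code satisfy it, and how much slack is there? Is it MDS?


Singleton RHS = n − k + 1 = 7, slack = 4, bound satisfied, not MDS.

Singleton bound: d ≤ n − k + 1.
Here n = 22, k = 16, so n − k + 1 = 7.
Given d = 3, check d ≤ 7: YES.
Slack = (n − k + 1) − d = 4.
The code is NOT MDS (slack = 4 > 0).
Description: the claimed parameters are [22, 16, 3]_7; such a code would be non-MDS.


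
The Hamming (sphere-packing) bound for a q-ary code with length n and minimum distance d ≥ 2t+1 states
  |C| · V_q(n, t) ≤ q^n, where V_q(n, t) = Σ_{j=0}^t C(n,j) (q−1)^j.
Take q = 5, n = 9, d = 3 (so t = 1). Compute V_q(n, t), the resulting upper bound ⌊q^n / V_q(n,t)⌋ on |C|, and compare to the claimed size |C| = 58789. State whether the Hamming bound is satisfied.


V_q(n, t) = 37, q^n = 1953125, Hamming bound = 52787, |C| = 58789 > bound (violated).

Step 1: Compute V_q(n, t) = Σ_{j=0}^1 C(n, j) (q−1)^j.
  j = 0: C(9,0)·(4)^0 = 1·1 = 1.
  j = 1: C(9,1)·(4)^1 = 9·4 = 36.
  V_q(n, t) = 1 + 36 = 37.
Step 2: q^n = 5^9 = 1953125.
Step 3: Hamming bound ⌊q^n / V_q(n,t)⌋ = ⌊1953125/37⌋ = 52787.
Step 4: Compare |C| = 58789 to 52787: violated.
The claimed |C| lies above the Hamming bound, so no 5-ary code of length 9 with d ≥ 3 can have 58789 codewords.


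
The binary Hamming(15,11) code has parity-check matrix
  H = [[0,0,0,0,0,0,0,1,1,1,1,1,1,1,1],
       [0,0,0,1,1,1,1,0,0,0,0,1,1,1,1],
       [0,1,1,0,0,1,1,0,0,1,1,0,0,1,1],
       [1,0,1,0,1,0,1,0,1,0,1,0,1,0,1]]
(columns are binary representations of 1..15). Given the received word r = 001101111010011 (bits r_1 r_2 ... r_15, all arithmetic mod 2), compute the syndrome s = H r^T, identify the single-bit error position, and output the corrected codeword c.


s = (1, 1, 0, 1)^T, error position = 13, corrected codeword c = 001101111010111

Compute s = H r^T mod 2 one row at a time:
  s_1 = 1 + 1 + 0 + 1 + 0 + 0 + 1 + 1 = 5 ≡ 1 (mod 2).
  s_2 = 1 + 0 + 1 + 1 + 0 + 0 + 1 + 1 = 5 ≡ 1 (mod 2).
  s_3 = 0 + 1 + 1 + 1 + 0 + 1 + 1 + 1 = 6 ≡ 0 (mod 2).
  s_4 = 0 + 1 + 0 + 1 + 1 + 1 + 0 + 1 = 5 ≡ 1 (mod 2).
s = (1, 1, 0, 1)^T — this equals column 13 of H (binary 1101), so error is at position 13.
Correct: flip bit 13 of r = 001101111010011 to get c = 001101111010111.


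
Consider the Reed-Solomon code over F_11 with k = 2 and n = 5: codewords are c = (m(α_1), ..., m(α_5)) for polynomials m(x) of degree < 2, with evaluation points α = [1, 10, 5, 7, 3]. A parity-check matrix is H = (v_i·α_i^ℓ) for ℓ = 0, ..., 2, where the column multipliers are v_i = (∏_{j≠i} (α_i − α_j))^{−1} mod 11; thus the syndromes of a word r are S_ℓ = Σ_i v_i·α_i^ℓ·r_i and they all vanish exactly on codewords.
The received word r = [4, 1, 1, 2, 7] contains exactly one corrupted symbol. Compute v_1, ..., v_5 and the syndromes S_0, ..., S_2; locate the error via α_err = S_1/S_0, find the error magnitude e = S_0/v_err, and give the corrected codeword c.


S = (8, 7, 2), error at position 3, error magnitude e = 2, c = [4, 1, 10, 2, 7].

Step 1: column multipliers v_i = (∏_{j≠i}(α_i − α_j))^{−1} mod 11.
  i = 1 (α = 1): (1−10)(1−5)(1−7)(1−3) = (−9)·(−4)·(−6)·(−2) = 432 ≡ 3, so v_1 = 3^{−1} = 4 (mod 11).
  i = 2 (α = 10): (10−1)(10−5)(10−7)(10−3) = 9·5·3·7 = 945 ≡ 10, so v_2 = 10^{−1} = 10 (mod 11).
  i = 3 (α = 5): (5−1)(5−10)(5−7)(5−3) = 4·(−5)·(−2)·2 = 80 ≡ 3, so v_3 = 3^{−1} = 4 (mod 11).
  i = 4 (α = 7): (7−1)(7−10)(7−5)(7−3) = 6·(−3)·2·4 = −144 ≡ 10, so v_4 = 10^{−1} = 10 (mod 11).
  i = 5 (α = 3): (3−1)(3−10)(3−5)(3−7) = 2·(−7)·(−2)·(−4) = −112 ≡ 9, so v_5 = 9^{−1} = 5 (mod 11).
  v = [4, 10, 4, 10, 5].
Step 2: syndromes of r = [4, 1, 1, 2, 7] (all sums mod 11).
  S_0 = Σ v_i r_i = 4·4 + 10·1 + 4·1 + 10·2 + 5·7 = 85 ≡ 8.
  S_1 = Σ v_i α_i r_i = 4·1·4 + 10·10·1 + 4·5·1 + 10·7·2 + 5·3·7 = 381 ≡ 7.
  α_i^2 mod 11 = [1, 1, 3, 5, 9].
  S_2 = Σ v_i α_i^2 r_i = 4·1·4 + 10·1·1 + 4·3·1 + 10·5·2 + 5·9·7 = 453 ≡ 2.
  S = (8, 7, 2) ≠ 0, so r is not a codeword (an error is present).
Step 3: locate the error. For a single error e at position i, S_ℓ = v_i·e·α_i^ℓ, so α_err = S_1/S_0.
  S_0^{−1} = 8^{−1} = 7 (mod 11), so α_err = 7·7 = 49 ≡ 5 = α_3. Error position i = 3.
  Consistency check: S_2/S_1 = 2·8 = 16 ≡ 5 = α_err ✓ (single-error assumption holds).
Step 4: error magnitude e = S_0/v_3 = S_0·∏_{j≠3}(α_3 − α_j) = 8·3 = 24 ≡ 2 (mod 11).
Step 5: correct position 3: c_3 = r_3 − e = 1 − 2 ≡ 10 (mod 11). Hence c = [4, 1, 10, 2, 7].
  Check: interpolating c through the α_i gives m(x) = 8 + 7·x (degree < 2) with m(α_i) = c_i for every i, so c is indeed a codeword.


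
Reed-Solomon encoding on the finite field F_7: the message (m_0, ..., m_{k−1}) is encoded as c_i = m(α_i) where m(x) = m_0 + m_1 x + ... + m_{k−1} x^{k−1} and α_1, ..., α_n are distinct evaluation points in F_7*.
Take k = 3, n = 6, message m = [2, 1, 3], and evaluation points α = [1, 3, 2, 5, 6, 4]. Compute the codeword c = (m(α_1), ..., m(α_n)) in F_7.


c = [6, 4, 2, 5, 4, 5]

Message polynomial: m(x) = 2 + 1·x + 3·x^2 (mod 7).
For each evaluation point α_i, compute m(α_i) mod 7:
  α_1 = 1: Horner steps 3 → 4 → 6, so m(1) = 6.
  α_2 = 3: Horner steps 3 → 3 → 4, so m(3) = 4.
  α_3 = 2: Horner steps 3 → 0 → 2, so m(2) = 2.
  α_4 = 5: Horner steps 3 → 2 → 5, so m(5) = 5.
  α_5 = 6: Horner steps 3 → 5 → 4, so m(6) = 4.
  α_6 = 4: Horner steps 3 → 6 → 5, so m(4) = 5.
Codeword c = [6, 4, 2, 5, 4, 5] ∈ F_7^6.


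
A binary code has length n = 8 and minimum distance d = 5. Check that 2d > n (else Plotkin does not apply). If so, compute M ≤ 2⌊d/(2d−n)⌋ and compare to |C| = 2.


Plotkin bound M ≤ 4; given |C| = 2 ≤ bound (satisfied).

Check applicability: 2d = 10, n = 8.
2d − n = 2 > 0, so Plotkin applies.
Compute d/(2d−n) = 5/2 ≈ 2.5000.
⌊d/(2d−n)⌋ = 2.
Plotkin bound: M ≤ 2·2 = 4.
Given |C| = 2, check: satisfied.
This |C| is below the Plotkin bound.


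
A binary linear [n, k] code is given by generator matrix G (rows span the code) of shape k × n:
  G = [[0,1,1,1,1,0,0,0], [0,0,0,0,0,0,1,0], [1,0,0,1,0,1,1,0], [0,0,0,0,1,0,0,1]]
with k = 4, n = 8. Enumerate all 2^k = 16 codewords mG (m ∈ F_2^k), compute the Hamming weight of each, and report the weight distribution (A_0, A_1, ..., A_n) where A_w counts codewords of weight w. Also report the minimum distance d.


Weight distribution: A_0 = 1, A_1 = 1, A_2 = 1, A_3 = 2, A_4 = 3, A_5 = 5, A_6 = 3. Minimum distance d = 1.

Enumerate all 2^4 = 16 messages m ∈ F_2^4.
For each, compute codeword c = mG in F_2^8, then tally its weight.
  m = 0000 → c = 00000000, weight = 0.
  m = 1000 → c = 01111000, weight = 4.
  m = 0100 → c = 00000010, weight = 1.
  m = 1100 → c = 01111010, weight = 5.
  m = 0010 → c = 10010110, weight = 4.
  m = 1010 → c = 11101110, weight = 6.
  m = 0110 → c = 10010100, weight = 3.
  m = 1110 → c = 11101100, weight = 5.
  m = 0001 → c = 00001001, weight = 2.
  m = 1001 → c = 01110001, weight = 4.
  m = 0101 → c = 00001011, weight = 3.
  m = 1101 → c = 01110011, weight = 5.
  m = 0011 → c = 10011111, weight = 6.
  m = 1011 → c = 11100111, weight = 6.
  m = 0111 → c = 10011101, weight = 5.
  m = 1111 → c = 11100101, weight = 5.
Tally weights:
  weight 0: 1 codewords.
  weight 1: 1 codewords.
  weight 2: 1 codewords.
  weight 3: 2 codewords.
  weight 4: 3 codewords.
  weight 5: 5 codewords.
  weight 6: 3 codewords.
Minimum distance d = smallest w > 0 with A_w > 0 = 1.
Sanity: Σ A_w = 16 = 2^4 = 16 ✓.


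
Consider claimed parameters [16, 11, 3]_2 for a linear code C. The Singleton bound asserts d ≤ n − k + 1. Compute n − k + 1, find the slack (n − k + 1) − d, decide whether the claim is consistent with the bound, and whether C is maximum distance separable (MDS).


Singleton RHS = n − k + 1 = 6, slack = 3, bound satisfied, not MDS.

Singleton bound: d ≤ n − k + 1.
Here n = 16, k = 11, so n − k + 1 = 6.
Given d = 3, check d ≤ 6: YES.
Slack = (n − k + 1) − d = 3.
The code is NOT MDS (slack = 3 > 0).
Description: the claimed parameters are [16, 11, 3]_2; such a code would be non-MDS.


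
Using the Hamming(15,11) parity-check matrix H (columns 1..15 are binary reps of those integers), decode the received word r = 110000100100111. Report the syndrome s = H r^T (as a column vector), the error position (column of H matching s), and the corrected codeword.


s = (0, 0, 1, 0)^T, error position = 2, corrected codeword c = 100000100100111

Compute s = H r^T mod 2 one row at a time:
  s_1 = 0 + 0 + 1 + 0 + 0 + 1 + 1 + 1 = 4 ≡ 0 (mod 2).
  s_2 = 0 + 0 + 0 + 1 + 0 + 1 + 1 + 1 = 4 ≡ 0 (mod 2).
  s_3 = 1 + 0 + 0 + 1 + 1 + 0 + 1 + 1 = 5 ≡ 1 (mod 2).
  s_4 = 1 + 0 + 0 + 1 + 0 + 0 + 1 + 1 = 4 ≡ 0 (mod 2).
s = (0, 0, 1, 0)^T — this equals column 2 of H (binary 0010), so error is at position 2.
Correct: flip bit 2 of r = 110000100100111 to get c = 100000100100111.


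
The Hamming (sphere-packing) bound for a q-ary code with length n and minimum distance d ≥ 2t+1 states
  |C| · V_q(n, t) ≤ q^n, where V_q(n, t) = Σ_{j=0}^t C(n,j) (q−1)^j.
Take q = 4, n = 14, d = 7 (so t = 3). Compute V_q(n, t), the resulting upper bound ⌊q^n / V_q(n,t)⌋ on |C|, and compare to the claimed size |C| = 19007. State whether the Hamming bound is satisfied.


V_q(n, t) = 10690, q^n = 268435456, Hamming bound = 25110, |C| = 19007 ≤ bound (satisfied).

Step 1: Compute V_q(n, t) = Σ_{j=0}^3 C(n, j) (q−1)^j.
  j = 0: C(14,0)·(3)^0 = 1·1 = 1.
  j = 1: C(14,1)·(3)^1 = 14·3 = 42.
  j = 2: C(14,2)·(3)^2 = 91·9 = 819.
  j = 3: C(14,3)·(3)^3 = 364·27 = 9828.
  V_q(n, t) = 1 + 42 + 819 + 9828 = 10690.
Step 2: q^n = 4^14 = 268435456.
Step 3: Hamming bound ⌊q^n / V_q(n,t)⌋ = ⌊268435456/10690⌋ = 25110.
Step 4: Compare |C| = 19007 to 25110: satisfied.
The claimed |C| lies below the Hamming bound.


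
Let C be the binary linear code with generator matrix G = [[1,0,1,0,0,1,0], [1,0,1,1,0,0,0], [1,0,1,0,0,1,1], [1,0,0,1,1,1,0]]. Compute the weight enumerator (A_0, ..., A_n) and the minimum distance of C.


Weight distribution: A_0 = 1, A_1 = 1, A_2 = 2, A_3 = 6, A_4 = 5, A_5 = 1. Minimum distance d = 1.

Enumerate all 2^4 = 16 messages m ∈ F_2^4.
For each, compute codeword c = mG in F_2^7, then tally its weight.
  m = 0000 → c = 0000000, weight = 0.
  m = 1000 → c = 1010010, weight = 3.
  m = 0100 → c = 1011000, weight = 3.
  m = 1100 → c = 0001010, weight = 2.
  m = 0010 → c = 1010011, weight = 4.
  m = 1010 → c = 0000001, weight = 1.
  m = 0110 → c = 0001011, weight = 3.
  m = 1110 → c = 1011001, weight = 4.
  m = 0001 → c = 1001110, weight = 4.
  m = 1001 → c = 0011100, weight = 3.
  m = 0101 → c = 0010110, weight = 3.
  m = 1101 → c = 1000100, weight = 2.
  m = 0011 → c = 0011101, weight = 4.
  m = 1011 → c = 1001111, weight = 5.
  m = 0111 → c = 1000101, weight = 3.
  m = 1111 → c = 0010111, weight = 4.
Tally weights:
  weight 0: 1 codewords.
  weight 1: 1 codewords.
  weight 2: 2 codewords.
  weight 3: 6 codewords.
  weight 4: 5 codewords.
  weight 5: 1 codewords.
Minimum distance d = smallest w > 0 with A_w > 0 = 1.
Sanity: Σ A_w = 16 = 2^4 = 16 ✓.


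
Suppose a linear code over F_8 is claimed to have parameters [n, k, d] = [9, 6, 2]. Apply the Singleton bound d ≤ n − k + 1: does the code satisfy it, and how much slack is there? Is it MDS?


Singleton RHS = n − k + 1 = 4, slack = 2, bound satisfied, not MDS.

Singleton bound: d ≤ n − k + 1.
Here n = 9, k = 6, so n − k + 1 = 4.
Given d = 2, check d ≤ 4: YES.
Slack = (n − k + 1) − d = 2.
The code is NOT MDS (slack = 2 > 0).
Description: the claimed parameters are [9, 6, 2]_8; such a code would be non-MDS.


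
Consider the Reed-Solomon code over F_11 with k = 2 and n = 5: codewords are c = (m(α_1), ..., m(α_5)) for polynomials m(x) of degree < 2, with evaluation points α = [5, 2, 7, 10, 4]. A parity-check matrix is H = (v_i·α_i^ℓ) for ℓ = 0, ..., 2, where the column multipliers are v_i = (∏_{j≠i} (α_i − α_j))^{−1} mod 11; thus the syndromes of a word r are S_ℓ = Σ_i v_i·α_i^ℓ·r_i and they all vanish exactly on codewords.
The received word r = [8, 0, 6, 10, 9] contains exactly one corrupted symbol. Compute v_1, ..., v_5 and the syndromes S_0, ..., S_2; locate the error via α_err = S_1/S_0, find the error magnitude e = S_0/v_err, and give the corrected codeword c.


S = (8, 3, 8), error at position 4, error magnitude e = 7, c = [8, 0, 6, 3, 9].

Step 1: column multipliers v_i = (∏_{j≠i}(α_i − α_j))^{−1} mod 11.
  i = 1 (α = 5): (5−2)(5−7)(5−10)(5−4) = 3·(−2)·(−5)·1 = 30 ≡ 8, so v_1 = 8^{−1} = 7 (mod 11).
  i = 2 (α = 2): (2−5)(2−7)(2−10)(2−4) = (−3)·(−5)·(−8)·(−2) = 240 ≡ 9, so v_2 = 9^{−1} = 5 (mod 11).
  i = 3 (α = 7): (7−5)(7−2)(7−10)(7−4) = 2·5·(−3)·3 = −90 ≡ 9, so v_3 = 9^{−1} = 5 (mod 11).
  i = 4 (α = 10): (10−5)(10−2)(10−7)(10−4) = 5·8·3·6 = 720 ≡ 5, so v_4 = 5^{−1} = 9 (mod 11).
  i = 5 (α = 4): (4−5)(4−2)(4−7)(4−10) = (−1)·2·(−3)·(−6) = −36 ≡ 8, so v_5 = 8^{−1} = 7 (mod 11).
  v = [7, 5, 5, 9, 7].
Step 2: syndromes of r = [8, 0, 6, 10, 9] (all sums mod 11).
  S_0 = Σ v_i r_i = 7·8 + 5·0 + 5·6 + 9·10 + 7·9 = 239 ≡ 8.
  S_1 = Σ v_i α_i r_i = 7·5·8 + 5·2·0 + 5·7·6 + 9·10·10 + 7·4·9 = 1642 ≡ 3.
  α_i^2 mod 11 = [3, 4, 5, 1, 5].
  S_2 = Σ v_i α_i^2 r_i = 7·3·8 + 5·4·0 + 5·5·6 + 9·1·10 + 7·5·9 = 723 ≡ 8.
  S = (8, 3, 8) ≠ 0, so r is not a codeword (an error is present).
Step 3: locate the error. For a single error e at position i, S_ℓ = v_i·e·α_i^ℓ, so α_err = S_1/S_0.
  S_0^{−1} = 8^{−1} = 7 (mod 11), so α_err = 3·7 = 21 ≡ 10 = α_4. Error position i = 4.
  Consistency check: S_2/S_1 = 8·4 = 32 ≡ 10 = α_err ✓ (single-error assumption holds).
Step 4: error magnitude e = S_0/v_4 = S_0·∏_{j≠4}(α_4 − α_j) = 8·5 = 40 ≡ 7 (mod 11).
Step 5: correct position 4: c_4 = r_4 − e = 10 − 7 ≡ 3 (mod 11). Hence c = [8, 0, 6, 3, 9].
  Check: interpolating c through the α_i gives m(x) = 2 + 10·x (degree < 2) with m(α_i) = c_i for every i, so c is indeed a codeword.


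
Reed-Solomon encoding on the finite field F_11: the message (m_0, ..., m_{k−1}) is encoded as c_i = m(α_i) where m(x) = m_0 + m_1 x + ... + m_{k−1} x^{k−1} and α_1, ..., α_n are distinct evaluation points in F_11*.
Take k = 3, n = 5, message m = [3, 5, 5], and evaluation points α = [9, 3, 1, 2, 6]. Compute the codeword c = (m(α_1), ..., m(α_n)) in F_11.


c = [2, 8, 2, 0, 4]

Message polynomial: m(x) = 3 + 5·x + 5·x^2 (mod 11).
For each evaluation point α_i, compute m(α_i) mod 11:
  α_1 = 9: Horner steps 5 → 6 → 2, so m(9) = 2.
  α_2 = 3: Horner steps 5 → 9 → 8, so m(3) = 8.
  α_3 = 1: Horner steps 5 → 10 → 2, so m(1) = 2.
  α_4 = 2: Horner steps 5 → 4 → 0, so m(2) = 0.
  α_5 = 6: Horner steps 5 → 2 → 4, so m(6) = 4.
Codeword c = [2, 8, 2, 0, 4] ∈ F_11^5.


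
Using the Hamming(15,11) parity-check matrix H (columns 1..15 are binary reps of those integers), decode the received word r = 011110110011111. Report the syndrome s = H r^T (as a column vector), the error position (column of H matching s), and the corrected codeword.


s = (0, 1, 0, 0)^T, error position = 4, corrected codeword c = 011010110011111

Compute s = H r^T mod 2 one row at a time:
  s_1 = 1 + 0 + 0 + 1 + 1 + 1 + 1 + 1 = 6 ≡ 0 (mod 2).
  s_2 = 1 + 1 + 0 + 1 + 1 + 1 + 1 + 1 = 7 ≡ 1 (mod 2).
  s_3 = 1 + 1 + 0 + 1 + 0 + 1 + 1 + 1 = 6 ≡ 0 (mod 2).
  s_4 = 0 + 1 + 1 + 1 + 0 + 1 + 1 + 1 = 6 ≡ 0 (mod 2).
s = (0, 1, 0, 0)^T — this equals column 4 of H (binary 0100), so error is at position 4.
Correct: flip bit 4 of r = 011110110011111 to get c = 011010110011111.


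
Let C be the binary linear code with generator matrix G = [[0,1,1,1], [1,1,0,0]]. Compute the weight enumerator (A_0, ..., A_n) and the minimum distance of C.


Weight distribution: A_0 = 1, A_2 = 1, A_3 = 2. Minimum distance d = 2.

Enumerate all 2^2 = 4 messages m ∈ F_2^2.
For each, compute codeword c = mG in F_2^4, then tally its weight.
  m = 00 → c = 0000, weight = 0.
  m = 10 → c = 0111, weight = 3.
  m = 01 → c = 1100, weight = 2.
  m = 11 → c = 1011, weight = 3.
Tally weights:
  weight 0: 1 codewords.
  weight 2: 1 codewords.
  weight 3: 2 codewords.
Minimum distance d = smallest w > 0 with A_w > 0 = 2.
Sanity: Σ A_w = 4 = 2^2 = 4 ✓.


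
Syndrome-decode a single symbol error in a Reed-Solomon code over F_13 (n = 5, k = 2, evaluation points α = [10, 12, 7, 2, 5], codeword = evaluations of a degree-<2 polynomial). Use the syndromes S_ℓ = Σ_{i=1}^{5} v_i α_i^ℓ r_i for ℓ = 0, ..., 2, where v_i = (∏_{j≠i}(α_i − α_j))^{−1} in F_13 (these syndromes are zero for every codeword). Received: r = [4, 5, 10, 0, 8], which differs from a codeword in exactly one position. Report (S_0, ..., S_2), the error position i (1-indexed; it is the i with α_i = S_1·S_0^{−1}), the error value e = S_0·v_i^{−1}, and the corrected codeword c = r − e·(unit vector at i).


S = (2, 1, 7), error at position 3, error magnitude e = 1, c = [4, 5, 9, 0, 8].

Step 1: column multipliers v_i = (∏_{j≠i}(α_i − α_j))^{−1} mod 13.
  i = 1 (α = 10): (10−12)(10−7)(10−2)(10−5) = (−2)·3·8·5 = −240 ≡ 7, so v_1 = 7^{−1} = 2 (mod 13).
  i = 2 (α = 12): (12−10)(12−7)(12−2)(12−5) = 2·5·10·7 = 700 ≡ 11, so v_2 = 11^{−1} = 6 (mod 13).
  i = 3 (α = 7): (7−10)(7−12)(7−2)(7−5) = (−3)·(−5)·5·2 = 150 ≡ 7, so v_3 = 7^{−1} = 2 (mod 13).
  i = 4 (α = 2): (2−10)(2−12)(2−7)(2−5) = (−8)·(−10)·(−5)·(−3) = 1200 ≡ 4, so v_4 = 4^{−1} = 10 (mod 13).
  i = 5 (α = 5): (5−10)(5−12)(5−7)(5−2) = (−5)·(−7)·(−2)·3 = −210 ≡ 11, so v_5 = 11^{−1} = 6 (mod 13).
  v = [2, 6, 2, 10, 6].
Step 2: syndromes of r = [4, 5, 10, 0, 8] (all sums mod 13).
  S_0 = Σ v_i r_i = 2·4 + 6·5 + 2·10 + 10·0 + 6·8 = 106 ≡ 2.
  S_1 = Σ v_i α_i r_i = 2·10·4 + 6·12·5 + 2·7·10 + 10·2·0 + 6·5·8 = 820 ≡ 1.
  α_i^2 mod 13 = [9, 1, 10, 4, 12].
  S_2 = Σ v_i α_i^2 r_i = 2·9·4 + 6·1·5 + 2·10·10 + 10·4·0 + 6·12·8 = 878 ≡ 7.
  S = (2, 1, 7) ≠ 0, so r is not a codeword (an error is present).
Step 3: locate the error. For a single error e at position i, S_ℓ = v_i·e·α_i^ℓ, so α_err = S_1/S_0.
  S_0^{−1} = 2^{−1} = 7 (mod 13), so α_err = 1·7 = 7 ≡ 7 = α_3. Error position i = 3.
  Consistency check: S_2/S_1 = 7·1 = 7 ≡ 7 = α_err ✓ (single-error assumption holds).
Step 4: error magnitude e = S_0/v_3 = S_0·∏_{j≠3}(α_3 − α_j) = 2·7 = 14 ≡ 1 (mod 13).
Step 5: correct position 3: c_3 = r_3 − e = 10 − 1 ≡ 9 (mod 13). Hence c = [4, 5, 9, 0, 8].
  Check: interpolating c through the α_i gives m(x) = 12 + 7·x (degree < 2) with m(α_i) = c_i for every i, so c is indeed a codeword.


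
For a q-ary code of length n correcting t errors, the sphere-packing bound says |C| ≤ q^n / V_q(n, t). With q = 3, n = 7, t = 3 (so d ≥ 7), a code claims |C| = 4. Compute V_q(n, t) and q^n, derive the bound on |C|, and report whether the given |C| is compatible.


V_q(n, t) = 379, q^n = 2187, Hamming bound = 5, |C| = 4 ≤ bound (satisfied).

Step 1: Compute V_q(n, t) = Σ_{j=0}^3 C(n, j) (q−1)^j.
  j = 0: C(7,0)·(2)^0 = 1·1 = 1.
  j = 1: C(7,1)·(2)^1 = 7·2 = 14.
  j = 2: C(7,2)·(2)^2 = 21·4 = 84.
  j = 3: C(7,3)·(2)^3 = 35·8 = 280.
  V_q(n, t) = 1 + 14 + 84 + 280 = 379.
Step 2: q^n = 3^7 = 2187.
Step 3: Hamming bound ⌊q^n / V_q(n,t)⌋ = ⌊2187/379⌋ = 5.
Step 4: Compare |C| = 4 to 5: satisfied.
The claimed |C| lies below the Hamming bound.


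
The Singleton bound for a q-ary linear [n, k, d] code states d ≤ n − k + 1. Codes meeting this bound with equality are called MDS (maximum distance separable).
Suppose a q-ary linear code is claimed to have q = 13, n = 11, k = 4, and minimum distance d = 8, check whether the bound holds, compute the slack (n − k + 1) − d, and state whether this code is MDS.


Singleton RHS = n − k + 1 = 8, slack = 0, bound satisfied, MDS.

Singleton bound: d ≤ n − k + 1.
Here n = 11, k = 4, so n − k + 1 = 8.
Given d = 8, check d ≤ 8: YES.
Slack = (n − k + 1) − d = 0.
The code is MDS (slack = 0).
Description: the claimed parameters are [11, 4, 8]_13; such a code would be MDS (meets Singleton bound).


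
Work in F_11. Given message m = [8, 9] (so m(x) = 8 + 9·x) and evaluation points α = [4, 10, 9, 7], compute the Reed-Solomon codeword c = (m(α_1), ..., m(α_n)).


c = [0, 10, 1, 5]

Message polynomial: m(x) = 8 + 9·x (mod 11).
For each evaluation point α_i, compute m(α_i) mod 11:
  α_1 = 4: Horner steps 9 → 0, so m(4) = 0.
  α_2 = 10: Horner steps 9 → 10, so m(10) = 10.
  α_3 = 9: Horner steps 9 → 1, so m(9) = 1.
  α_4 = 7: Horner steps 9 → 5, so m(7) = 5.
Codeword c = [0, 10, 1, 5] ∈ F_11^4.


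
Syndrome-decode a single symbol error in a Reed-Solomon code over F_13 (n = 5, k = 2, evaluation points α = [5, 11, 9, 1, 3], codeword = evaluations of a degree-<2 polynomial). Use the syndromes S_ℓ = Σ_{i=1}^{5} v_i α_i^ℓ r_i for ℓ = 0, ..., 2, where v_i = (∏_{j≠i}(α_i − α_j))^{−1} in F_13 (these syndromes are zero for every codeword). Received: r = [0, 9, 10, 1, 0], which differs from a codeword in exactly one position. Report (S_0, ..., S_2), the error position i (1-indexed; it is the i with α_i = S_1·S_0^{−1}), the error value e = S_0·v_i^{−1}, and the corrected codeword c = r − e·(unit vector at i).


S = (4, 7, 9), error at position 1, error magnitude e = 1, c = [12, 9, 10, 1, 0].

Step 1: column multipliers v_i = (∏_{j≠i}(α_i − α_j))^{−1} mod 13.
  i = 1 (α = 5): (5−11)(5−9)(5−1)(5−3) = (−6)·(−4)·4·2 = 192 ≡ 10, so v_1 = 10^{−1} = 4 (mod 13).
  i = 2 (α = 11): (11−5)(11−9)(11−1)(11−3) = 6·2·10·8 = 960 ≡ 11, so v_2 = 11^{−1} = 6 (mod 13).
  i = 3 (α = 9): (9−5)(9−11)(9−1)(9−3) = 4·(−2)·8·6 = −384 ≡ 6, so v_3 = 6^{−1} = 11 (mod 13).
  i = 4 (α = 1): (1−5)(1−11)(1−9)(1−3) = (−4)·(−10)·(−8)·(−2) = 640 ≡ 3, so v_4 = 3^{−1} = 9 (mod 13).
  i = 5 (α = 3): (3−5)(3−11)(3−9)(3−1) = (−2)·(−8)·(−6)·2 = −192 ≡ 3, so v_5 = 3^{−1} = 9 (mod 13).
  v = [4, 6, 11, 9, 9].
Step 2: syndromes of r = [0, 9, 10, 1, 0] (all sums mod 13).
  S_0 = Σ v_i r_i = 4·0 + 6·9 + 11·10 + 9·1 + 9·0 = 173 ≡ 4.
  S_1 = Σ v_i α_i r_i = 4·5·0 + 6·11·9 + 11·9·10 + 9·1·1 + 9·3·0 = 1593 ≡ 7.
  α_i^2 mod 13 = [12, 4, 3, 1, 9].
  S_2 = Σ v_i α_i^2 r_i = 4·12·0 + 6·4·9 + 11·3·10 + 9·1·1 + 9·9·0 = 555 ≡ 9.
  S = (4, 7, 9) ≠ 0, so r is not a codeword (an error is present).
Step 3: locate the error. For a single error e at position i, S_ℓ = v_i·e·α_i^ℓ, so α_err = S_1/S_0.
  S_0^{−1} = 4^{−1} = 10 (mod 13), so α_err = 7·10 = 70 ≡ 5 = α_1. Error position i = 1.
  Consistency check: S_2/S_1 = 9·2 = 18 ≡ 5 = α_err ✓ (single-error assumption holds).
Step 4: error magnitude e = S_0/v_1 = S_0·∏_{j≠1}(α_1 − α_j) = 4·10 = 40 ≡ 1 (mod 13).
Step 5: correct position 1: c_1 = r_1 − e = 0 − 1 ≡ 12 (mod 13). Hence c = [12, 9, 10, 1, 0].
  Check: interpolating c through the α_i gives m(x) = 8 + 6·x (degree < 2) with m(α_i) = c_i for every i, so c is indeed a codeword.


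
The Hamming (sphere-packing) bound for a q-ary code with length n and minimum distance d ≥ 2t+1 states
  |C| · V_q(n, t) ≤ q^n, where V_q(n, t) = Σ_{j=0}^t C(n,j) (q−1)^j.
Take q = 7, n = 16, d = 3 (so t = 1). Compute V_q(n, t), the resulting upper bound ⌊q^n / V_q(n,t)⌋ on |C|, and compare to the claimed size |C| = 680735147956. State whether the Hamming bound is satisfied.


V_q(n, t) = 97, q^n = 33232930569601, Hamming bound = 342607531645, |C| = 680735147956 > bound (violated).

Step 1: Compute V_q(n, t) = Σ_{j=0}^1 C(n, j) (q−1)^j.
  j = 0: C(16,0)·(6)^0 = 1·1 = 1.
  j = 1: C(16,1)·(6)^1 = 16·6 = 96.
  V_q(n, t) = 1 + 96 = 97.
Step 2: q^n = 7^16 = 33232930569601.
Step 3: Hamming bound ⌊q^n / V_q(n,t)⌋ = ⌊33232930569601/97⌋ = 342607531645.
Step 4: Compare |C| = 680735147956 to 342607531645: violated.
The claimed |C| lies above the Hamming bound, so no 7-ary code of length 16 with d ≥ 3 can have 680735147956 codewords.


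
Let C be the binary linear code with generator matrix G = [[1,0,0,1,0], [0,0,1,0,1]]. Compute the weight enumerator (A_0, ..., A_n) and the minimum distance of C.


Weight distribution: A_0 = 1, A_2 = 2, A_4 = 1. Minimum distance d = 2.

Enumerate all 2^2 = 4 messages m ∈ F_2^2.
For each, compute codeword c = mG in F_2^5, then tally its weight.
  m = 00 → c = 00000, weight = 0.
  m = 10 → c = 10010, weight = 2.
  m = 01 → c = 00101, weight = 2.
  m = 11 → c = 10111, weight = 4.
Tally weights:
  weight 0: 1 codewords.
  weight 2: 2 codewords.
  weight 4: 1 codewords.
Minimum distance d = smallest w > 0 with A_w > 0 = 2.
Sanity: Σ A_w = 4 = 2^2 = 4 ✓.


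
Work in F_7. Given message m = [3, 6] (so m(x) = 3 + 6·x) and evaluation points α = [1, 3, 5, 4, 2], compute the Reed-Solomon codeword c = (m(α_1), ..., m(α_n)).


c = [2, 0, 5, 6, 1]

Message polynomial: m(x) = 3 + 6·x (mod 7).
For each evaluation point α_i, compute m(α_i) mod 7:
  α_1 = 1: Horner steps 6 → 2, so m(1) = 2.
  α_2 = 3: Horner steps 6 → 0, so m(3) = 0.
  α_3 = 5: Horner steps 6 → 5, so m(5) = 5.
  α_4 = 4: Horner steps 6 → 6, so m(4) = 6.
  α_5 = 2: Horner steps 6 → 1, so m(2) = 1.
Codeword c = [2, 0, 5, 6, 1] ∈ F_7^5.


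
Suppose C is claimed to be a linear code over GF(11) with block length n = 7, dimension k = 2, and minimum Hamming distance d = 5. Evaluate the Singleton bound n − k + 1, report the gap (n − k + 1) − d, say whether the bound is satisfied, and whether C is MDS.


Singleton RHS = n − k + 1 = 6, slack = 1, bound satisfied, not MDS.

Singleton bound: d ≤ n − k + 1.
Here n = 7, k = 2, so n − k + 1 = 6.
Given d = 5, check d ≤ 6: YES.
Slack = (n − k + 1) − d = 1.
The code is NOT MDS (slack = 1 > 0).
Description: the claimed parameters are [7, 2, 5]_11; such a code would be non-MDS.


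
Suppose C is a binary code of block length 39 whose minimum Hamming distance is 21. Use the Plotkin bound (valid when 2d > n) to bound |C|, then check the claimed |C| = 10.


Plotkin bound M ≤ 14; given |C| = 10 ≤ bound (satisfied).

Check applicability: 2d = 42, n = 39.
2d − n = 3 > 0, so Plotkin applies.
Compute d/(2d−n) = 21/3 ≈ 7.0000.
⌊d/(2d−n)⌋ = 7.
Plotkin bound: M ≤ 2·7 = 14.
Given |C| = 10, check: satisfied.
This |C| is below the Plotkin bound.


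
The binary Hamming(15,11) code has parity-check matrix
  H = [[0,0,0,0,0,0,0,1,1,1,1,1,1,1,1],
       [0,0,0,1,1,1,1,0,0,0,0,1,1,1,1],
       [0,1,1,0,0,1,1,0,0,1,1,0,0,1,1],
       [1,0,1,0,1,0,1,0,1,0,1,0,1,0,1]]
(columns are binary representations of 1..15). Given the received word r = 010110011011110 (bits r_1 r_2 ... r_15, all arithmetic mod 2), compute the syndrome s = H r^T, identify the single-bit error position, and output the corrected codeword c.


s = (0, 1, 1, 0)^T, error position = 6, corrected codeword c = 010111011011110

Compute s = H r^T mod 2 one row at a time:
  s_1 = 1 + 1 + 0 + 1 + 1 + 1 + 1 + 0 = 6 ≡ 0 (mod 2).
  s_2 = 1 + 1 + 0 + 0 + 1 + 1 + 1 + 0 = 5 ≡ 1 (mod 2).
  s_3 = 1 + 0 + 0 + 0 + 0 + 1 + 1 + 0 = 3 ≡ 1 (mod 2).
  s_4 = 0 + 0 + 1 + 0 + 1 + 1 + 1 + 0 = 4 ≡ 0 (mod 2).
s = (0, 1, 1, 0)^T — this equals column 6 of H (binary 0110), so error is at position 6.
Correct: flip bit 6 of r = 010110011011110 to get c = 010111011011110.


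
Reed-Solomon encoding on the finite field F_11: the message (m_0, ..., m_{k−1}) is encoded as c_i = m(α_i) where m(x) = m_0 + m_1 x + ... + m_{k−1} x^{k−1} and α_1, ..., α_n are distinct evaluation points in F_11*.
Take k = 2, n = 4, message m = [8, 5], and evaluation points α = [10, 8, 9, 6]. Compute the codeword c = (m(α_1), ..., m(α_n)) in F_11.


c = [3, 4, 9, 5]

Message polynomial: m(x) = 8 + 5·x (mod 11).
For each evaluation point α_i, compute m(α_i) mod 11:
  α_1 = 10: Horner steps 5 → 3, so m(10) = 3.
  α_2 = 8: Horner steps 5 → 4, so m(8) = 4.
  α_3 = 9: Horner steps 5 → 9, so m(9) = 9.
  α_4 = 6: Horner steps 5 → 5, so m(6) = 5.
Codeword c = [3, 4, 9, 5] ∈ F_11^4.


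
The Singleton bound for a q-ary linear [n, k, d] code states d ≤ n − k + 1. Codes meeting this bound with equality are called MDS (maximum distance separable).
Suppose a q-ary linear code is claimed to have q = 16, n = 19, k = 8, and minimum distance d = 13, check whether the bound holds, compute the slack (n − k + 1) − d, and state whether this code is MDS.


Singleton RHS = n − k + 1 = 12, slack = -1, bound violated (no such code; not MDS).

Singleton bound: d ≤ n − k + 1.
Here n = 19, k = 8, so n − k + 1 = 12.
Given d = 13, check d ≤ 12: NO.
Slack = (n − k + 1) − d = -1.
The slack is negative: d = 13 exceeds n − k + 1 = 12 by 1, so the Singleton bound is violated and no linear [19, 8, 13]_16 code can exist. In particular it is not MDS (MDS requires d = n − k + 1 exactly).
Description: the claimed parameters are [19, 8, 13]_16; such a code would be impossible (violates the Singleton bound).
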